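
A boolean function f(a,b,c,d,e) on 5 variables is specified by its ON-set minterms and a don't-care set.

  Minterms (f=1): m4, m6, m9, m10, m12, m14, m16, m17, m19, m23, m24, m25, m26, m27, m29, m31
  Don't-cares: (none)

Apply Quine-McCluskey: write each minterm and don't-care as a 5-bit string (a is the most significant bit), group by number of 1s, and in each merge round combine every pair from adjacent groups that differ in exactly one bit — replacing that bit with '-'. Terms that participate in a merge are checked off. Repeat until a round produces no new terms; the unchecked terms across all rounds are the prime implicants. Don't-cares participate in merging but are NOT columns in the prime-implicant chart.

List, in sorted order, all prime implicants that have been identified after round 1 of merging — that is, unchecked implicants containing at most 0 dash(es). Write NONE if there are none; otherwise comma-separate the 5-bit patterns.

size-2^0 implicants → 00100(✓)  00110(✓)  01001(✓)  01010(✓)  01100(✓)  01110(✓)  10000(✓)  10001(✓)  10011(✓)  10111(✓)  11000(✓)  11001(✓)  11010(✓)  11011(✓)  11101(✓)  11111(✓)
size-2^1 implicants → -1001  -1010  0-100(✓)  0-110(✓)  001-0(✓)  01-10  011-0(✓)  1-000(✓)  1-001(✓)  1-011(✓)  1-111(✓)  10-11(✓)  100-1(✓)  1000-(✓)  11-01(✓)  11-11(✓)  110-0(✓)  110-1(✓)  1100-(✓)  1101-(✓)  111-1(✓)
size-2^2 implicants → 0-1-0  1--11  1-0-1  1-00-  11--1  110--
Unchecked terms (primes): -1001, -1010, 0-1-0, 01-10, 1--11, 1-0-1, 1-00-, 11--1, 110--

NONE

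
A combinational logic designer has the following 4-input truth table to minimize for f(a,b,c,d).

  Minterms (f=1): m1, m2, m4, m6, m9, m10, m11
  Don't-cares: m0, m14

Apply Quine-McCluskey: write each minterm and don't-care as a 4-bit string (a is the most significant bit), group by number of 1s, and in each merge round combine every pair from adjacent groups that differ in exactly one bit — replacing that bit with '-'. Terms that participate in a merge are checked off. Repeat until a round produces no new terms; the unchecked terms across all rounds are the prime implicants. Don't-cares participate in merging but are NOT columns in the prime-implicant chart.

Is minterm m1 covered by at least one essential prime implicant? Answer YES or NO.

NO

Round 0: 0000✓ 0001✓ 0010✓ 0100✓ 0110✓ 1001✓ 1010✓ 1011✓ 1110✓
Round 1: -001 -010✓ -110✓ 0-00✓ 0-10✓ 00-0✓ 000- 01-0✓ 1-10✓ 10-1 101-
Round 2: --10 0--0
PIs = {--10, -001, 0--0, 000-, 10-1, 101-}
Coverage chart:
  m1: -001,000-
  m2: --10,0--0
  m4: 0--0 ←essential
  m6: --10,0--0
  m9: -001,10-1
  m10: --10,101-
  m11: 10-1,101-
Essential: 0--0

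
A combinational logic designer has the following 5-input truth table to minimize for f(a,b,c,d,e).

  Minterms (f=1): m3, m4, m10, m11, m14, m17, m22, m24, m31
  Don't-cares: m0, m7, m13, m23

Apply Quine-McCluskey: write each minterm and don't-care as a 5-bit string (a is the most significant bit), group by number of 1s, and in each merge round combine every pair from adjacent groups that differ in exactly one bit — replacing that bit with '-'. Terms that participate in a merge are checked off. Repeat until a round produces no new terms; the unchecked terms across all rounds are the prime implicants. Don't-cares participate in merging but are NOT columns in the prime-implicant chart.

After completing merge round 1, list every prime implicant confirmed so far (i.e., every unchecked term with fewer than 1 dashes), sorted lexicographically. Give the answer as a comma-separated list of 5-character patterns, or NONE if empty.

01101, 10001, 11000

Round 0: 00000✓ 00011✓ 00100✓ 00111✓ 01010✓ 01011✓ 01101 01110✓ 10001 10110✓ 10111✓ 11000 11111✓
Round 1: -0111 0-011 00-00 00-11 01-10 0101- 1-111 1011-
PIs = {-0111, 0-011, 00-00, 00-11, 01-10, 0101-, 01101, 1-111, 10001, 1011-, 11000}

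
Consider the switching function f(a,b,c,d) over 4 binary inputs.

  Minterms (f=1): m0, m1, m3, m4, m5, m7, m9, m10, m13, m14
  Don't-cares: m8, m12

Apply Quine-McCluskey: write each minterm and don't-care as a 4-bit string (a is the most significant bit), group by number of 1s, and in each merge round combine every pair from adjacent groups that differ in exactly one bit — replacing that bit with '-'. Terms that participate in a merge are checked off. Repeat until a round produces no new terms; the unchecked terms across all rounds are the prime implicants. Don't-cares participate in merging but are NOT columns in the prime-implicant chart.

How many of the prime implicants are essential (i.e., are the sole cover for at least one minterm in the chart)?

Round 0: 0000✓ 0001✓ 0011✓ 0100✓ 0101✓ 0111✓ 1000✓ 1001✓ 1010✓ 1100✓ 1101✓ 1110✓
Round 1: -000✓ -001✓ -100✓ -101✓ 0-00✓ 0-01✓ 0-11✓ 00-1✓ 000-✓ 01-1✓ 010-✓ 1-00✓ 1-01✓ 1-10✓ 10-0✓ 100-✓ 11-0✓ 110-✓
Round 2: --00✓ --01✓ -00-✓ -10-✓ 0--1 0-0-✓ 1--0 1-0-✓
Round 3: --0-
PIs = {--0-, 0--1, 1--0}
Coverage chart:
  m0: --0- ←essential
  m1: --0-,0--1
  m3: 0--1 ←essential
  m4: --0- ←essential
  m5: --0-,0--1
  m7: 0--1 ←essential
  m9: --0- ←essential
  m10: 1--0 ←essential
  m13: --0- ←essential
  m14: 1--0 ←essential
Essential: --0-, 0--1, 1--0

3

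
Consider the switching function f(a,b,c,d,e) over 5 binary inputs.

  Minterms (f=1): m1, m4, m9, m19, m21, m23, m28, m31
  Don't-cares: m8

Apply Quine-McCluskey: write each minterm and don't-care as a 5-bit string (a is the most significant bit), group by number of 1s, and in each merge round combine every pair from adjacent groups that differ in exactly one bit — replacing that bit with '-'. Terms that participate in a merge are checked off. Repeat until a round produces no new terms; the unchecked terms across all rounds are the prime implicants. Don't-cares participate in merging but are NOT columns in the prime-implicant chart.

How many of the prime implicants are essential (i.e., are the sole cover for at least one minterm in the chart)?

6

Round 0: 00001✓ 00100 01000✓ 01001✓ 10011✓ 10101✓ 10111✓ 11100 11111✓
Round 1: 0-001 0100- 1-111 10-11 101-1
PIs = {0-001, 00100, 0100-, 1-111, 10-11, 101-1, 11100}
Coverage chart:
  m1: 0-001 ←essential
  m4: 00100 ←essential
  m9: 0-001,0100-
  m19: 10-11 ←essential
  m21: 101-1 ←essential
  m23: 1-111,10-11,101-1
  m28: 11100 ←essential
  m31: 1-111 ←essential
Essential: 0-001, 00100, 1-111, 10-11, 101-1, 11100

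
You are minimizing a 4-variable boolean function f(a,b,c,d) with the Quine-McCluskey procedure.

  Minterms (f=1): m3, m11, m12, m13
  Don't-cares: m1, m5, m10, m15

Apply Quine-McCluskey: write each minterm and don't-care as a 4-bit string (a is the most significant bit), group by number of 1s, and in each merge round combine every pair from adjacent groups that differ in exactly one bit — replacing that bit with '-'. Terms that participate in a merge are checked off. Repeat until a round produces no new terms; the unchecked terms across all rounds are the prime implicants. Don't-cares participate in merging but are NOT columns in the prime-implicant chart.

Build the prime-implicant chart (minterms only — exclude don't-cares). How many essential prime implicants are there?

size-2^0 implicants → 0001(✓)  0011(✓)  0101(✓)  1010(✓)  1011(✓)  1100(✓)  1101(✓)  1111(✓)
size-2^1 implicants → -011  -101  0-01  00-1  1-11  101-  11-1  110-
Unchecked terms (primes): -011, -101, 0-01, 00-1, 1-11, 101-, 11-1, 110-
Minterm coverage:
  m3 ⊆ -011,00-1
  m11 ⊆ -011,1-11,101-
  m12 ⊆ 110- [E]
  m13 ⊆ -101,11-1,110-
E = {110-}

1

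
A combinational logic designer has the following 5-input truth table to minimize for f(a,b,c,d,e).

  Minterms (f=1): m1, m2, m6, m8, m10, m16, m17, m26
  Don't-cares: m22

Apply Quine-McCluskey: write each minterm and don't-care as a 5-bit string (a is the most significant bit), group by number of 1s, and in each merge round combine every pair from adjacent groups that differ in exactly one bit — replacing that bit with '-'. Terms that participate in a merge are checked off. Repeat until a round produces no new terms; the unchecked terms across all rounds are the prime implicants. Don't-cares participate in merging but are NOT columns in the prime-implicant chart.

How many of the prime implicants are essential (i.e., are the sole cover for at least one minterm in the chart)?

[col 0] 00001*, 00010*, 00110*, 01000*, 01010*, 10000*, 10001*, 10110*, 11010*
[col 1] -0001, -0110, -1010, 0-010, 00-10, 010-0, 1000-
Prime implicants: -0001, -0110, -1010, 0-010, 00-10, 010-0, 1000-
PI chart (minterm → PIs covering it):
  1 | -0001  (sole → essential)
  2 | 0-010,00-10
  6 | -0110,00-10
  8 | 010-0  (sole → essential)
  10 | -1010,0-010,010-0
  16 | 1000-  (sole → essential)
  17 | -0001,1000-
  26 | -1010  (sole → essential)
Essential prime implicants: -0001, -1010, 010-0, 1000-

4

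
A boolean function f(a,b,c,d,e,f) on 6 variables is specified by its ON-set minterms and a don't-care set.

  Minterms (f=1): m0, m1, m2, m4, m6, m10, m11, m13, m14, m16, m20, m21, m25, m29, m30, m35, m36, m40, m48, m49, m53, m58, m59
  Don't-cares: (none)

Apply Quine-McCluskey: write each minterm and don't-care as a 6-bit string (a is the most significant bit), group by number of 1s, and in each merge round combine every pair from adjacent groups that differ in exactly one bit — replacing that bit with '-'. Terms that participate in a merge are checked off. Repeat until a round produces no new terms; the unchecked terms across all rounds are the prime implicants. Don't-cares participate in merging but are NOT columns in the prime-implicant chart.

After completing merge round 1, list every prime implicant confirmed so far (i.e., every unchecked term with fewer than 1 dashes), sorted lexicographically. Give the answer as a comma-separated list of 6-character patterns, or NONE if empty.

[col 0] 000000*, 000001*, 000010*, 000100*, 000110*, 001010*, 001011*, 001101*, 001110*, 010000*, 010100*, 010101*, 011001*, 011101*, 011110*, 100011, 100100*, 101000, 110000*, 110001*, 110101*, 111010*, 111011*
[col 1] -00100, -10000, -10101, 0-0000*, 0-0100*, 0-1101, 0-1110, 00-010*, 00-110*, 000-00*, 000-10*, 0000-0*, 00000-, 0001-0*, 001-10*, 00101-, 01-101, 010-00*, 01010-, 011-01, 110-01, 11000-, 11101-
[col 2] 0-0-00, 00--10, 000--0
Prime implicants: -00100, -10000, -10101, 0-0-00, 0-1101, 0-1110, 00--10, 000--0, 00000-, 00101-, 01-101, 01010-, 011-01, 100011, 101000, 110-01, 11000-, 11101-

100011, 101000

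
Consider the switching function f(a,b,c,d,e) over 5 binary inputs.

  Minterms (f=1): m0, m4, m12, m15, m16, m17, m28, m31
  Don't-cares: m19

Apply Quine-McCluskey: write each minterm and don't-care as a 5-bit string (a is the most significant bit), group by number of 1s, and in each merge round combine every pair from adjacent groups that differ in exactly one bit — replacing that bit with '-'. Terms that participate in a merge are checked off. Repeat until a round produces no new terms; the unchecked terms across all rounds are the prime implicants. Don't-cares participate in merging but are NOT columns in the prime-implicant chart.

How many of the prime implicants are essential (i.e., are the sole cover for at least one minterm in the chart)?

2

Round 0: 00000✓ 00100✓ 01100✓ 01111✓ 10000✓ 10001✓ 10011✓ 11100✓ 11111✓
Round 1: -0000 -1100 -1111 0-100 00-00 100-1 1000-
PIs = {-0000, -1100, -1111, 0-100, 00-00, 100-1, 1000-}
Coverage chart:
  m0: -0000,00-00
  m4: 0-100,00-00
  m12: -1100,0-100
  m15: -1111 ←essential
  m16: -0000,1000-
  m17: 100-1,1000-
  m28: -1100 ←essential
  m31: -1111 ←essential
Essential: -1100, -1111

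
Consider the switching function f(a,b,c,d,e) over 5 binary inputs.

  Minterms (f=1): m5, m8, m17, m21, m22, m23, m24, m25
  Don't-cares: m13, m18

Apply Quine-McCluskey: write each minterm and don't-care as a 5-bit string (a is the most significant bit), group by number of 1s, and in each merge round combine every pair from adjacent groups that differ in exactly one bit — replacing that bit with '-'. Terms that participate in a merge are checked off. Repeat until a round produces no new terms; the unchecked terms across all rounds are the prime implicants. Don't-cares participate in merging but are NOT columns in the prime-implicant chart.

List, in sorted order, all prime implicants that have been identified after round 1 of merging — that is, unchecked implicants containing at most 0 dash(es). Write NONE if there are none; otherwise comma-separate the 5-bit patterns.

NONE

[col 0] 00101*, 01000*, 01101*, 10001*, 10010*, 10101*, 10110*, 10111*, 11000*, 11001*
[col 1] -0101, -1000, 0-101, 1-001, 10-01, 10-10, 101-1, 1011-, 1100-
Prime implicants: -0101, -1000, 0-101, 1-001, 10-01, 10-10, 101-1, 1011-, 1100-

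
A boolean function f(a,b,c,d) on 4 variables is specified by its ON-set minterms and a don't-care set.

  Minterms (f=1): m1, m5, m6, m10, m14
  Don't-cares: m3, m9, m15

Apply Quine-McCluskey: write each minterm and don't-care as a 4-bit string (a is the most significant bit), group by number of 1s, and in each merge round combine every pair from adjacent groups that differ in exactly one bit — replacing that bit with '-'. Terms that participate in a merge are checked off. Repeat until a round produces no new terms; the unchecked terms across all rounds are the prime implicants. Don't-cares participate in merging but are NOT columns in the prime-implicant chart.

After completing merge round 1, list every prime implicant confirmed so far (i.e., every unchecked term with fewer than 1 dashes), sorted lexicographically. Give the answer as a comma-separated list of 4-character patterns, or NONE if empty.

NONE

size-2^0 implicants → 0001(✓)  0011(✓)  0101(✓)  0110(✓)  1001(✓)  1010(✓)  1110(✓)  1111(✓)
size-2^1 implicants → -001  -110  0-01  00-1  1-10  111-
Unchecked terms (primes): -001, -110, 0-01, 00-1, 1-10, 111-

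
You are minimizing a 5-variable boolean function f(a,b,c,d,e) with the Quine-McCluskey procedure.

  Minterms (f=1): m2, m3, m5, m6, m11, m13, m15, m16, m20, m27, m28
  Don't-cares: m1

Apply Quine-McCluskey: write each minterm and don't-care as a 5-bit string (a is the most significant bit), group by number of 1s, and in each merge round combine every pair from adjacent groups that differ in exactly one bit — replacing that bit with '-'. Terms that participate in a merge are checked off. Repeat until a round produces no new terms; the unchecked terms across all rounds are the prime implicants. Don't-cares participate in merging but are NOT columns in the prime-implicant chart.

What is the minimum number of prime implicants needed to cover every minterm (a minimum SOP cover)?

7

Round 0: 00001✓ 00010✓ 00011✓ 00101✓ 00110✓ 01011✓ 01101✓ 01111✓ 10000✓ 10100✓ 11011✓ 11100✓
Round 1: -1011 0-011 0-101 00-01 00-10 000-1 0001- 01-11 011-1 1-100 10-00
PIs = {-1011, 0-011, 0-101, 00-01, 00-10, 000-1, 0001-, 01-11, 011-1, 1-100, 10-00}
Coverage chart:
  m2: 00-10,0001-
  m3: 0-011,000-1,0001-
  m5: 0-101,00-01
  m6: 00-10 ←essential
  m11: -1011,0-011,01-11
  m13: 0-101,011-1
  m15: 01-11,011-1
  m16: 10-00 ←essential
  m20: 1-100,10-00
  m27: -1011 ←essential
  m28: 1-100 ←essential
Essential: -1011, 00-10, 1-100, 10-00
Petrick residual → 0-011, 0-101, 01-11
Min cover (7 terms): bc'de + a'c'de + a'cd'e + a'b'de' + a'bde + acd'e' + ab'd'e'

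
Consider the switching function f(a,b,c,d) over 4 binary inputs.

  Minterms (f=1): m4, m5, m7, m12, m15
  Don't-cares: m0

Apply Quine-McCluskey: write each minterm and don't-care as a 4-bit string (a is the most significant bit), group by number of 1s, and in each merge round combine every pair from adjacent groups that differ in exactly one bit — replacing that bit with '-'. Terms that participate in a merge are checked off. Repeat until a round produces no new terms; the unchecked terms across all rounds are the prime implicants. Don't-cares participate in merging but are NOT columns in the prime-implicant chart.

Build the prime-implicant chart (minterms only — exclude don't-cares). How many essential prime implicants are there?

Round 0: 0000✓ 0100✓ 0101✓ 0111✓ 1100✓ 1111✓
Round 1: -100 -111 0-00 01-1 010-
PIs = {-100, -111, 0-00, 01-1, 010-}
Coverage chart:
  m4: -100,0-00,010-
  m5: 01-1,010-
  m7: -111,01-1
  m12: -100 ←essential
  m15: -111 ←essential
Essential: -100, -111

2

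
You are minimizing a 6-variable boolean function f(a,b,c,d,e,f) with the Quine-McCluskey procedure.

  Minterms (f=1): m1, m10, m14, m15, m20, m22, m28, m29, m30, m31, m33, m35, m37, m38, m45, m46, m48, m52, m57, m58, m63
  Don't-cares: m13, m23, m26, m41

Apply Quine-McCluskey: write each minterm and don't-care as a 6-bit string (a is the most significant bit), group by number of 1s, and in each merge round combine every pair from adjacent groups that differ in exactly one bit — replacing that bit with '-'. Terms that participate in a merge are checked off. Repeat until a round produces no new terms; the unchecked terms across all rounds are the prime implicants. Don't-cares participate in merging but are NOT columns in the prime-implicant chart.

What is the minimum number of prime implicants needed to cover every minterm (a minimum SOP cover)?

11

Round 0: 000001✓ 001010✓ 001101✓ 001110✓ 001111✓ 010100✓ 010110✓ 010111✓ 011010✓ 011100✓ 011101✓ 011110✓ 011111✓ 100001✓ 100011✓ 100101✓ 100110✓ 101001✓ 101101✓ 101110✓ 110000✓ 110100✓ 111001✓ 111010✓ 111111✓
Round 1: -00001 -01101 -01110 -10100 -11010 -11111 0-1010✓ 0-1101✓ 0-1110✓ 0-1111✓ 001-10✓ 0011-1✓ 00111-✓ 01-100✓ 01-110✓ 01-111✓ 0101-0✓ 01011-✓ 011-10✓ 0111-0✓ 0111-1✓ 01110-✓ 01111-✓ 1-1001 10-001✓ 10-101✓ 10-110 100-01✓ 1000-1 101-01✓ 110-00
Round 2: 0-1-10 0-11-1 0-111- 01-1-0 01-11- 0111-- 10--01
PIs = {-00001, -01101, -01110, -10100, -11010, -11111, 0-1-10, 0-11-1, 0-111-, 01-1-0, 01-11-, 0111--, 1-1001, 10--01, 10-110, 1000-1, 110-00}
Coverage chart:
  m1: -00001 ←essential
  m10: 0-1-10 ←essential
  m14: -01110,0-1-10,0-111-
  m15: 0-11-1,0-111-
  m20: -10100,01-1-0
  m22: 01-1-0,01-11-
  m28: 01-1-0,0111--
  m29: 0-11-1,0111--
  m30: 0-1-10,0-111-,01-1-0,01-11-,0111--
  m31: -11111,0-11-1,0-111-,01-11-,0111--
  m33: -00001,10--01,1000-1
  m35: 1000-1 ←essential
  m37: 10--01 ←essential
  m38: 10-110 ←essential
  m45: -01101,10--01
  m46: -01110,10-110
  m48: 110-00 ←essential
  m52: -10100,110-00
  m57: 1-1001 ←essential
  m58: -11010 ←essential
  m63: -11111 ←essential
Essential: -00001, -11010, -11111, 0-1-10, 1-1001, 10--01, 10-110, 1000-1, 110-00
Petrick residual → 0-11-1, 01-1-0
Min cover (11 terms): b'c'd'e'f + bcd'ef' + bcdef + a'cef' + a'cdf + a'bdf' + acd'e'f + ab'e'f + ab'def' + ab'c'd'f + abc'e'f'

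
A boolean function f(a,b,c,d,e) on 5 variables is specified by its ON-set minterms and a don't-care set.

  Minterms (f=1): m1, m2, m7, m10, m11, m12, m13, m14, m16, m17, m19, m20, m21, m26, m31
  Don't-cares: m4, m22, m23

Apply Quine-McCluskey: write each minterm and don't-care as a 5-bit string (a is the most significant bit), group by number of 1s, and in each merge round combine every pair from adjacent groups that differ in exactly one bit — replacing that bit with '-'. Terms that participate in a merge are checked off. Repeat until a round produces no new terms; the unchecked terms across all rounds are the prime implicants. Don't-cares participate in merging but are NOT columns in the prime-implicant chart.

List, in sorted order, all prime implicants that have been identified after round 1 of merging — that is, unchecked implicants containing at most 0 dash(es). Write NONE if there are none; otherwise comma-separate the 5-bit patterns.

Round 0: 00001✓ 00010✓ 00100✓ 00111✓ 01010✓ 01011✓ 01100✓ 01101✓ 01110✓ 10000✓ 10001✓ 10011✓ 10100✓ 10101✓ 10110✓ 10111✓ 11010✓ 11111✓
Round 1: -0001 -0100 -0111 -1010 0-010 0-100 01-10 0101- 011-0 0110- 1-111 10-00✓ 10-01✓ 10-11✓ 100-1✓ 1000-✓ 101-0✓ 101-1✓ 1010-✓ 1011-✓
Round 2: 10--1 10-0- 101--
PIs = {-0001, -0100, -0111, -1010, 0-010, 0-100, 01-10, 0101-, 011-0, 0110-, 1-111, 10--1, 10-0-, 101--}

NONE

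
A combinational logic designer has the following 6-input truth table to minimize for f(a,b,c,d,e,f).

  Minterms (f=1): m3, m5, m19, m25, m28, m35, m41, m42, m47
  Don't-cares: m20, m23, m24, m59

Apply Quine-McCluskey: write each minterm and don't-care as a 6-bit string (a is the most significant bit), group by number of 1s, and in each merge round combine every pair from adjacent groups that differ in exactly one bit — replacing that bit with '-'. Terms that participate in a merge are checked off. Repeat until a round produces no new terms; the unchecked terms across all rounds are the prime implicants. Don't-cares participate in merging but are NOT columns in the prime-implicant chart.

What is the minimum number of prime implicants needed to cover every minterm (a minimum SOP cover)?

8

size-2^0 implicants → 000011(✓)  000101  010011(✓)  010100(✓)  010111(✓)  011000(✓)  011001(✓)  011100(✓)  100011(✓)  101001  101010  101111  111011
size-2^1 implicants → -00011  0-0011  01-100  010-11  011-00  01100-
Unchecked terms (primes): -00011, 0-0011, 000101, 01-100, 010-11, 011-00, 01100-, 101001, 101010, 101111, 111011
Minterm coverage:
  m3 ⊆ -00011,0-0011
  m5 ⊆ 000101 [E]
  m19 ⊆ 0-0011,010-11
  m25 ⊆ 01100- [E]
  m28 ⊆ 01-100,011-00
  m35 ⊆ -00011 [E]
  m41 ⊆ 101001 [E]
  m42 ⊆ 101010 [E]
  m47 ⊆ 101111 [E]
E = {-00011, 000101, 01100-, 101001, 101010, 101111}
Petrick residual → 0-0011, 01-100
Cover = b'c'd'ef + a'c'd'ef + a'b'c'de'f + a'bde'f' + a'bcd'e' + ab'cd'e'f + ab'cd'ef' + ab'cdef  |cover|=8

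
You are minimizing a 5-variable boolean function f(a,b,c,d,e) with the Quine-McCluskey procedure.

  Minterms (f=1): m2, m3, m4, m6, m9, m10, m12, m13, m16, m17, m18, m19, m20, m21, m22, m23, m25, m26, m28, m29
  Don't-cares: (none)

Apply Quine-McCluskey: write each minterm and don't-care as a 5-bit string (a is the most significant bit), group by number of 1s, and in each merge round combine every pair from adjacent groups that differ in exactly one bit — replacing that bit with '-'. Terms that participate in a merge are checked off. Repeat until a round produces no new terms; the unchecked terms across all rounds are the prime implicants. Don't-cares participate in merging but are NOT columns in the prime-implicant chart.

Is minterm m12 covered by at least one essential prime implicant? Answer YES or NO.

size-2^0 implicants → 00010(✓)  00011(✓)  00100(✓)  00110(✓)  01001(✓)  01010(✓)  01100(✓)  01101(✓)  10000(✓)  10001(✓)  10010(✓)  10011(✓)  10100(✓)  10101(✓)  10110(✓)  10111(✓)  11001(✓)  11010(✓)  11100(✓)  11101(✓)
size-2^1 implicants → -0010(✓)  -0011(✓)  -0100(✓)  -0110(✓)  -1001(✓)  -1010(✓)  -1100(✓)  -1101(✓)  0-010(✓)  0-100(✓)  00-10(✓)  0001-(✓)  001-0(✓)  01-01(✓)  0110-(✓)  1-001(✓)  1-010(✓)  1-100(✓)  1-101(✓)  10-00(✓)  10-01(✓)  10-10(✓)  10-11(✓)  100-0(✓)  100-1(✓)  1000-(✓)  1001-(✓)  101-0(✓)  101-1(✓)  1010-(✓)  1011-(✓)  11-01(✓)  1110-(✓)
size-2^2 implicants → --010  --100  -0-10  -001-  -01-0  -1-01  -110-  1--01  1-10-  10--0(✓)  10--1(✓)  10-0-(✓)  10-1-(✓)  100--(✓)  101--(✓)
size-2^3 implicants → 10---
Unchecked terms (primes): --010, --100, -0-10, -001-, -01-0, -1-01, -110-, 1--01, 1-10-, 10---
Minterm coverage:
  m2 ⊆ --010,-0-10,-001-
  m3 ⊆ -001- [E]
  m4 ⊆ --100,-01-0
  m6 ⊆ -0-10,-01-0
  m9 ⊆ -1-01 [E]
  m10 ⊆ --010 [E]
  m12 ⊆ --100,-110-
  m13 ⊆ -1-01,-110-
  m16 ⊆ 10--- [E]
  m17 ⊆ 1--01,10---
  m18 ⊆ --010,-0-10,-001-,10---
  m19 ⊆ -001-,10---
  m20 ⊆ --100,-01-0,1-10-,10---
  m21 ⊆ 1--01,1-10-,10---
  m22 ⊆ -0-10,-01-0,10---
  m23 ⊆ 10--- [E]
  m25 ⊆ -1-01,1--01
  m26 ⊆ --010 [E]
  m28 ⊆ --100,-110-,1-10-
  m29 ⊆ -1-01,-110-,1--01,1-10-
E = {--010, -001-, -1-01, 10---}

NO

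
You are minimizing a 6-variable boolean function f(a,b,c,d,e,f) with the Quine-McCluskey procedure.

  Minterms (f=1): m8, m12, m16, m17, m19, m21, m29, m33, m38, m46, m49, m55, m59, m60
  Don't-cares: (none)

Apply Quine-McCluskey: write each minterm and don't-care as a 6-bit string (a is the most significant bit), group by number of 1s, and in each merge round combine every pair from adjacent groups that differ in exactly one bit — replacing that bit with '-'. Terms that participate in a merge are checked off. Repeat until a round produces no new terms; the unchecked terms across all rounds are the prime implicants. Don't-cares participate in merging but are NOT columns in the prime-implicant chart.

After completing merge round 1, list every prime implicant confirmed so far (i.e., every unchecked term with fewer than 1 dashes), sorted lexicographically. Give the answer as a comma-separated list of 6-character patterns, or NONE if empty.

Round 0: 001000✓ 001100✓ 010000✓ 010001✓ 010011✓ 010101✓ 011101✓ 100001✓ 100110✓ 101110✓ 110001✓ 110111 111011 111100
Round 1: -10001 001-00 01-101 010-01 0100-1 01000- 1-0001 10-110
PIs = {-10001, 001-00, 01-101, 010-01, 0100-1, 01000-, 1-0001, 10-110, 110111, 111011, 111100}

110111, 111011, 111100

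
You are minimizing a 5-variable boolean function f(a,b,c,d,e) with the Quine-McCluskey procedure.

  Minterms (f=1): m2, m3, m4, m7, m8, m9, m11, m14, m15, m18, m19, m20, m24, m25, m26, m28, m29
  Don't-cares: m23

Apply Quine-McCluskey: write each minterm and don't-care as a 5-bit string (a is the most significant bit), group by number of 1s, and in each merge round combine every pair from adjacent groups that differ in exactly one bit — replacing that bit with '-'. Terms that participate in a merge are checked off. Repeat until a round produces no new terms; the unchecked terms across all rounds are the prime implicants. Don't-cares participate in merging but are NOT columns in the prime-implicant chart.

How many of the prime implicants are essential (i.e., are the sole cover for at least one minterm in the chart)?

5

size-2^0 implicants → 00010(✓)  00011(✓)  00100(✓)  00111(✓)  01000(✓)  01001(✓)  01011(✓)  01110(✓)  01111(✓)  10010(✓)  10011(✓)  10100(✓)  10111(✓)  11000(✓)  11001(✓)  11010(✓)  11100(✓)  11101(✓)
size-2^1 implicants → -0010(✓)  -0011(✓)  -0100  -0111(✓)  -1000(✓)  -1001(✓)  0-011(✓)  0-111(✓)  00-11(✓)  0001-(✓)  01-11(✓)  010-1  0100-(✓)  0111-  1-010  1-100  10-11(✓)  1001-(✓)  11-00(✓)  11-01(✓)  110-0  1100-(✓)  1110-(✓)
size-2^2 implicants → -0-11  -001-  -100-  0--11  11-0-
Unchecked terms (primes): -0-11, -001-, -0100, -100-, 0--11, 010-1, 0111-, 1-010, 1-100, 11-0-, 110-0
Minterm coverage:
  m2 ⊆ -001- [E]
  m3 ⊆ -0-11,-001-,0--11
  m4 ⊆ -0100 [E]
  m7 ⊆ -0-11,0--11
  m8 ⊆ -100- [E]
  m9 ⊆ -100-,010-1
  m11 ⊆ 0--11,010-1
  m14 ⊆ 0111- [E]
  m15 ⊆ 0--11,0111-
  m18 ⊆ -001-,1-010
  m19 ⊆ -0-11,-001-
  m20 ⊆ -0100,1-100
  m24 ⊆ -100-,11-0-,110-0
  m25 ⊆ -100-,11-0-
  m26 ⊆ 1-010,110-0
  m28 ⊆ 1-100,11-0-
  m29 ⊆ 11-0- [E]
E = {-001-, -0100, -100-, 0111-, 11-0-}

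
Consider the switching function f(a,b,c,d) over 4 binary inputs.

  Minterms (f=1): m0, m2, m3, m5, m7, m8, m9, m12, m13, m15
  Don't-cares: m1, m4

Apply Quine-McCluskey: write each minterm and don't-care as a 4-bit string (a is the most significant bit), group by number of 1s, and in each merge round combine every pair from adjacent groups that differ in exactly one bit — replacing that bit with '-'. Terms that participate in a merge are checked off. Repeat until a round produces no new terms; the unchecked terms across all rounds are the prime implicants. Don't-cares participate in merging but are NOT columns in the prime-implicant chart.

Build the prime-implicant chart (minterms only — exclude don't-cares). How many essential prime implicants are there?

3

size-2^0 implicants → 0000(✓)  0001(✓)  0010(✓)  0011(✓)  0100(✓)  0101(✓)  0111(✓)  1000(✓)  1001(✓)  1100(✓)  1101(✓)  1111(✓)
size-2^1 implicants → -000(✓)  -001(✓)  -100(✓)  -101(✓)  -111(✓)  0-00(✓)  0-01(✓)  0-11(✓)  00-0(✓)  00-1(✓)  000-(✓)  001-(✓)  01-1(✓)  010-(✓)  1-00(✓)  1-01(✓)  100-(✓)  11-1(✓)  110-(✓)
size-2^2 implicants → --00(✓)  --01(✓)  -00-(✓)  -1-1  -10-(✓)  0--1  0-0-(✓)  00--  1-0-(✓)
size-2^3 implicants → --0-
Unchecked terms (primes): --0-, -1-1, 0--1, 00--
Minterm coverage:
  m0 ⊆ --0-,00--
  m2 ⊆ 00-- [E]
  m3 ⊆ 0--1,00--
  m5 ⊆ --0-,-1-1,0--1
  m7 ⊆ -1-1,0--1
  m8 ⊆ --0- [E]
  m9 ⊆ --0- [E]
  m12 ⊆ --0- [E]
  m13 ⊆ --0-,-1-1
  m15 ⊆ -1-1 [E]
E = {--0-, -1-1, 00--}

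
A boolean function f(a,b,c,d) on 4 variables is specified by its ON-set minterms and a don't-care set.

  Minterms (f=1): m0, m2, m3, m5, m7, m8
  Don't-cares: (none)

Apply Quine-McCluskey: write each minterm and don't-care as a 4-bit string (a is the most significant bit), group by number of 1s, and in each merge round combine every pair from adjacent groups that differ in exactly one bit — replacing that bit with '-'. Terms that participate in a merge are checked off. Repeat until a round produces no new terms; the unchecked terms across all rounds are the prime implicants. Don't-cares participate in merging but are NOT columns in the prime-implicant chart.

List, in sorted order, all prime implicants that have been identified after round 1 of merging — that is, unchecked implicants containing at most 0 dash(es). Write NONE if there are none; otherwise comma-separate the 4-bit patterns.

NONE

size-2^0 implicants → 0000(✓)  0010(✓)  0011(✓)  0101(✓)  0111(✓)  1000(✓)
size-2^1 implicants → -000  0-11  00-0  001-  01-1
Unchecked terms (primes): -000, 0-11, 00-0, 001-, 01-1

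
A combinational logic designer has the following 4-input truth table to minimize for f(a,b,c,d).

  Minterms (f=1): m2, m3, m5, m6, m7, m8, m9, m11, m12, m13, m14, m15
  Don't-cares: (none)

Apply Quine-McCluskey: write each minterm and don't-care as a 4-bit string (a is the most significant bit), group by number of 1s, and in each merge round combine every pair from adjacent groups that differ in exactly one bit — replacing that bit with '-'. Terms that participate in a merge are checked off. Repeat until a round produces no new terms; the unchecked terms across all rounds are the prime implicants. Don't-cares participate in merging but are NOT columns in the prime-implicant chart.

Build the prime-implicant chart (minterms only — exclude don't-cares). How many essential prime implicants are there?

3

Round 0: 0010✓ 0011✓ 0101✓ 0110✓ 0111✓ 1000✓ 1001✓ 1011✓ 1100✓ 1101✓ 1110✓ 1111✓
Round 1: -011✓ -101✓ -110✓ -111✓ 0-10✓ 0-11✓ 001-✓ 01-1✓ 011-✓ 1-00✓ 1-01✓ 1-11✓ 10-1✓ 100-✓ 11-0✓ 11-1✓ 110-✓ 111-✓
Round 2: --11 -1-1 -11- 0-1- 1--1 1-0- 11--
PIs = {--11, -1-1, -11-, 0-1-, 1--1, 1-0-, 11--}
Coverage chart:
  m2: 0-1- ←essential
  m3: --11,0-1-
  m5: -1-1 ←essential
  m6: -11-,0-1-
  m7: --11,-1-1,-11-,0-1-
  m8: 1-0- ←essential
  m9: 1--1,1-0-
  m11: --11,1--1
  m12: 1-0-,11--
  m13: -1-1,1--1,1-0-,11--
  m14: -11-,11--
  m15: --11,-1-1,-11-,1--1,11--
Essential: -1-1, 0-1-, 1-0-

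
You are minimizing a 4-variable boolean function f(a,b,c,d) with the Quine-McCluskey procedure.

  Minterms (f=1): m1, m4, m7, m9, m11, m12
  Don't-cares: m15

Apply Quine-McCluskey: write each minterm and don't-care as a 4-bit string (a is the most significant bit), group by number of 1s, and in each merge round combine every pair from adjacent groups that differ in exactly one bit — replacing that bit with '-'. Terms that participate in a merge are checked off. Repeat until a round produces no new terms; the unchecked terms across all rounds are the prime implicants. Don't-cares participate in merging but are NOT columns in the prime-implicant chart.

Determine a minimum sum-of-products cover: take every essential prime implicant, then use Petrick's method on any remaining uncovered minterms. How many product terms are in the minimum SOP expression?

4

[col 0] 0001*, 0100*, 0111*, 1001*, 1011*, 1100*, 1111*
[col 1] -001, -100, -111, 1-11, 10-1
Prime implicants: -001, -100, -111, 1-11, 10-1
PI chart (minterm → PIs covering it):
  1 | -001  (sole → essential)
  4 | -100  (sole → essential)
  7 | -111  (sole → essential)
  9 | -001,10-1
  11 | 1-11,10-1
  12 | -100  (sole → essential)
Essential prime implicants: -001, -100, -111
Petrick residual → 1-11
Minimum SOP uses 4 PIs: b'c'd + bc'd' + bcd + acd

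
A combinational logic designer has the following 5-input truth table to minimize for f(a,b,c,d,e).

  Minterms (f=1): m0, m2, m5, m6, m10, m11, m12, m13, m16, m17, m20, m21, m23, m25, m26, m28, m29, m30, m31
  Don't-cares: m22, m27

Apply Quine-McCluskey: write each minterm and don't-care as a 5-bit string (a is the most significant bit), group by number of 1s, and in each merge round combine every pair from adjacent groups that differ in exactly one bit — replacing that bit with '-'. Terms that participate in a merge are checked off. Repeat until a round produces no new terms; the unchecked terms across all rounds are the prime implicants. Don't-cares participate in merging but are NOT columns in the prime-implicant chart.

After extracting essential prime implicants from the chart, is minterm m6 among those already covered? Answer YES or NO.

NO

size-2^0 implicants → 00000(✓)  00010(✓)  00101(✓)  00110(✓)  01010(✓)  01011(✓)  01100(✓)  01101(✓)  10000(✓)  10001(✓)  10100(✓)  10101(✓)  10110(✓)  10111(✓)  11001(✓)  11010(✓)  11011(✓)  11100(✓)  11101(✓)  11110(✓)  11111(✓)
size-2^1 implicants → -0000  -0101(✓)  -0110  -1010(✓)  -1011(✓)  -1100(✓)  -1101(✓)  0-010  0-101(✓)  00-10  000-0  0101-(✓)  0110-(✓)  1-001(✓)  1-100(✓)  1-101(✓)  1-110(✓)  1-111(✓)  10-00(✓)  10-01(✓)  1000-(✓)  101-0(✓)  101-1(✓)  1010-(✓)  1011-(✓)  11-01(✓)  11-10(✓)  11-11(✓)  110-1(✓)  1101-(✓)  111-0(✓)  111-1(✓)  1110-(✓)  1111-(✓)
size-2^2 implicants → --101  -101-  -110-  1--01  1-1-0(✓)  1-1-1(✓)  1-10-(✓)  1-11-(✓)  10-0-  101--(✓)  11--1  11-1-  111--(✓)
size-2^3 implicants → 1-1--
Unchecked terms (primes): --101, -0000, -0110, -101-, -110-, 0-010, 00-10, 000-0, 1--01, 1-1--, 10-0-, 11--1, 11-1-
Minterm coverage:
  m0 ⊆ -0000,000-0
  m2 ⊆ 0-010,00-10,000-0
  m5 ⊆ --101 [E]
  m6 ⊆ -0110,00-10
  m10 ⊆ -101-,0-010
  m11 ⊆ -101- [E]
  m12 ⊆ -110- [E]
  m13 ⊆ --101,-110-
  m16 ⊆ -0000,10-0-
  m17 ⊆ 1--01,10-0-
  m20 ⊆ 1-1--,10-0-
  m21 ⊆ --101,1--01,1-1--,10-0-
  m23 ⊆ 1-1-- [E]
  m25 ⊆ 1--01,11--1
  m26 ⊆ -101-,11-1-
  m28 ⊆ -110-,1-1--
  m29 ⊆ --101,-110-,1--01,1-1--,11--1
  m30 ⊆ 1-1--,11-1-
  m31 ⊆ 1-1--,11--1,11-1-
E = {--101, -101-, -110-, 1-1--}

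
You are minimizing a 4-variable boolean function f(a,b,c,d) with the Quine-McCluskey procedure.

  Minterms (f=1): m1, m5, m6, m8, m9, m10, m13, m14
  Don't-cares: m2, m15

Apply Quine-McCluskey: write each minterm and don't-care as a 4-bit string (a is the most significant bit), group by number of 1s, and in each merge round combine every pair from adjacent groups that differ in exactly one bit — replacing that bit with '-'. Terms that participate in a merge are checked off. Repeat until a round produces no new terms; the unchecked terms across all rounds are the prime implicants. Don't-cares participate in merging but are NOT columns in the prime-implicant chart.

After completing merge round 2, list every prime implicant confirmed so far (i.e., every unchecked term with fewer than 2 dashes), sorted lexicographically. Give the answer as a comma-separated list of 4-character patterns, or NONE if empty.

10-0, 100-, 11-1, 111-

Round 0: 0001✓ 0010✓ 0101✓ 0110✓ 1000✓ 1001✓ 1010✓ 1101✓ 1110✓ 1111✓
Round 1: -001✓ -010✓ -101✓ -110✓ 0-01✓ 0-10✓ 1-01✓ 1-10✓ 10-0 100- 11-1 111-
Round 2: --01 --10
PIs = {--01, --10, 10-0, 100-, 11-1, 111-}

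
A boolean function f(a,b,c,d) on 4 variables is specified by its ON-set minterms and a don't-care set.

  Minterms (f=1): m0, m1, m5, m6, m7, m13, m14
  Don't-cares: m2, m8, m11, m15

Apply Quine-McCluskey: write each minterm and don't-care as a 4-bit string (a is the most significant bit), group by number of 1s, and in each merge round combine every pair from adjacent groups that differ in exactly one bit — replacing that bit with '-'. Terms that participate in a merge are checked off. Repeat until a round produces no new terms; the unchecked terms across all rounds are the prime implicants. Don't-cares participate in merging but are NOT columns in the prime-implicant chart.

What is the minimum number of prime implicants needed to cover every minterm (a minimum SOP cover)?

3

size-2^0 implicants → 0000(✓)  0001(✓)  0010(✓)  0101(✓)  0110(✓)  0111(✓)  1000(✓)  1011(✓)  1101(✓)  1110(✓)  1111(✓)
size-2^1 implicants → -000  -101(✓)  -110(✓)  -111(✓)  0-01  0-10  00-0  000-  01-1(✓)  011-(✓)  1-11  11-1(✓)  111-(✓)
size-2^2 implicants → -1-1  -11-
Unchecked terms (primes): -000, -1-1, -11-, 0-01, 0-10, 00-0, 000-, 1-11
Minterm coverage:
  m0 ⊆ -000,00-0,000-
  m1 ⊆ 0-01,000-
  m5 ⊆ -1-1,0-01
  m6 ⊆ -11-,0-10
  m7 ⊆ -1-1,-11-
  m13 ⊆ -1-1 [E]
  m14 ⊆ -11- [E]
E = {-1-1, -11-}
Petrick residual → 000-
Cover = bd + bc + a'b'c'  |cover|=3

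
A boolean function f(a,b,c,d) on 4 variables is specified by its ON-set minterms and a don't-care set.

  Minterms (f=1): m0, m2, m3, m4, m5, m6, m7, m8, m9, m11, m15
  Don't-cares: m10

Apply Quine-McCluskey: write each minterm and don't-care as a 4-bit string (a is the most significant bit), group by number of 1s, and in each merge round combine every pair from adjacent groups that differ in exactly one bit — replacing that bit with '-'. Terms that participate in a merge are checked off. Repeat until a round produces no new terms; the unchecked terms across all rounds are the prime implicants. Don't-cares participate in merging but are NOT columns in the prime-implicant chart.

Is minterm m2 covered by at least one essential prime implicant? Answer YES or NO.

NO

[col 0] 0000*, 0010*, 0011*, 0100*, 0101*, 0110*, 0111*, 1000*, 1001*, 1010*, 1011*, 1111*
[col 1] -000*, -010*, -011*, -111*, 0-00*, 0-10*, 0-11*, 00-0*, 001-*, 01-0*, 01-1*, 010-*, 011-*, 1-11*, 10-0*, 10-1*, 100-*, 101-*
[col 2] --11, -0-0, -01-, 0--0, 0-1-, 01--, 10--
Prime implicants: --11, -0-0, -01-, 0--0, 0-1-, 01--, 10--
PI chart (minterm → PIs covering it):
  0 | -0-0,0--0
  2 | -0-0,-01-,0--0,0-1-
  3 | --11,-01-,0-1-
  4 | 0--0,01--
  5 | 01--  (sole → essential)
  6 | 0--0,0-1-,01--
  7 | --11,0-1-,01--
  8 | -0-0,10--
  9 | 10--  (sole → essential)
  11 | --11,-01-,10--
  15 | --11  (sole → essential)
Essential prime implicants: --11, 01--, 10--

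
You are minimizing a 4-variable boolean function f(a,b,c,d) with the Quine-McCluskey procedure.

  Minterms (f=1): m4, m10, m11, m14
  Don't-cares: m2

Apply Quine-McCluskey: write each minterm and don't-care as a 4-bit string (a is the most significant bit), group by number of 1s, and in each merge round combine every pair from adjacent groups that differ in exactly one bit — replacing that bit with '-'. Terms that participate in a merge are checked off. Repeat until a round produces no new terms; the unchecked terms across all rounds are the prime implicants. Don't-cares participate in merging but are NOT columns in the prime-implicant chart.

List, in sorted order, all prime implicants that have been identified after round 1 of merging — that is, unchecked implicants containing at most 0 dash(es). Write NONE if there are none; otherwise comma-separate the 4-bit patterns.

[col 0] 0010*, 0100, 1010*, 1011*, 1110*
[col 1] -010, 1-10, 101-
Prime implicants: -010, 0100, 1-10, 101-

0100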